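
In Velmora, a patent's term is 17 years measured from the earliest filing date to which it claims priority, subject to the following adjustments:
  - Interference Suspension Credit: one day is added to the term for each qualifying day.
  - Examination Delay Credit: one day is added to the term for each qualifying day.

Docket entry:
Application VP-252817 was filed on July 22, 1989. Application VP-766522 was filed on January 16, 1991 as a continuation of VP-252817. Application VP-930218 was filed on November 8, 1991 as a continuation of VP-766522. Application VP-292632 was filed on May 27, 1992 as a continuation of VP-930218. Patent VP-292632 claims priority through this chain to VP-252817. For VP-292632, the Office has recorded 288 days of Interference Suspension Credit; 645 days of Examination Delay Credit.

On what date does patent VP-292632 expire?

February 9, 2009

Earliest priority filing: 22 July 1989.
Base term: 22 July 1989 + 17 years → 22 July 2006.
Interference Suspension Credit: +288 days → 6 May 2007.
Examination Delay Credit: +645 days → 9 February 2009.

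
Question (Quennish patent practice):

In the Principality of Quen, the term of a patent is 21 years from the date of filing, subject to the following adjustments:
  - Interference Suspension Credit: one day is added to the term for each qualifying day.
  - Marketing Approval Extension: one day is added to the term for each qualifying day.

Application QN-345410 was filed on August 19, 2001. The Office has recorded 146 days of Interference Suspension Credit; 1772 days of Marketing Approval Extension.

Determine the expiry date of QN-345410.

November 19, 2027

Base term: filing date + 21 years → 19 August 2022.
Interference Suspension Credit: +146 days → 12 January 2023.
Marketing Approval Extension: +1772 days → 19 November 2027.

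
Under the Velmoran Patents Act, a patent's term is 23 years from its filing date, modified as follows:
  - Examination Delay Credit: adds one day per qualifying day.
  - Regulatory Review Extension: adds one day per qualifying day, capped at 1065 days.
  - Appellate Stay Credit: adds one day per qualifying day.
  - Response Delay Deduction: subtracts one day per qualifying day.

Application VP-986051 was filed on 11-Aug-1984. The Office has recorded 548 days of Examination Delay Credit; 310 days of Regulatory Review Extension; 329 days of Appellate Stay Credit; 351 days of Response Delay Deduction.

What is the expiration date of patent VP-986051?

Base term: filing date + 23 years → 11 August 2007.
Examination Delay Credit: +548 days → 9 February 2009.
Regulatory Review Extension: 310 days (within the 1065-day cap) → +310 days → 16 December 2009.
Appellate Stay Credit: +329 days → 10 November 2010.
Response Delay Deduction: −351 days → 24 November 2009.

2009-11-24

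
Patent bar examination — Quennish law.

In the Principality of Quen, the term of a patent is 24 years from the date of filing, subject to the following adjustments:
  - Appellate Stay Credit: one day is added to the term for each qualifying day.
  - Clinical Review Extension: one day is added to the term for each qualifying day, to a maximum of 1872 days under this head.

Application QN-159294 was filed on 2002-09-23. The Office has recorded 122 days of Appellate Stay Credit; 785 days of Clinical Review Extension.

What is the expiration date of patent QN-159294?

Base term: filing date + 24 years → 23 September 2026.
Appellate Stay Credit: +122 days → 23 January 2027.
Clinical Review Extension: 785 days (within the 1872-day cap) → +785 days → 18 March 2029.

2029-03-18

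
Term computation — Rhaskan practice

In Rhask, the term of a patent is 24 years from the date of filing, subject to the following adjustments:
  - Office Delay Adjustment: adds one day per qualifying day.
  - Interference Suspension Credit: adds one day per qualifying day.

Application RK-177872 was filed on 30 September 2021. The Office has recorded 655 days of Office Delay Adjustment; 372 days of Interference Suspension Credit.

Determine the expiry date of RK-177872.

Base term: filing date + 24 years → 30 September 2045.
Office Delay Adjustment: +655 days → 17 July 2047.
Interference Suspension Credit: +372 days → 23 July 2048.

2048-07-23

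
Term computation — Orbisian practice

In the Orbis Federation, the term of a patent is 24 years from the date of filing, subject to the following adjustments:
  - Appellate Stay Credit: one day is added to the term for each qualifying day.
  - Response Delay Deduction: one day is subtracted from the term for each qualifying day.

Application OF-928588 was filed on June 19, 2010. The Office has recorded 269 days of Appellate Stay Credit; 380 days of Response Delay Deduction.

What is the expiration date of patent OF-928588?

Base term: filing date + 24 years → 19 June 2034.
Appellate Stay Credit: +269 days → 15 March 2035.
Response Delay Deduction: −380 days → 28 February 2034.

February 28, 2034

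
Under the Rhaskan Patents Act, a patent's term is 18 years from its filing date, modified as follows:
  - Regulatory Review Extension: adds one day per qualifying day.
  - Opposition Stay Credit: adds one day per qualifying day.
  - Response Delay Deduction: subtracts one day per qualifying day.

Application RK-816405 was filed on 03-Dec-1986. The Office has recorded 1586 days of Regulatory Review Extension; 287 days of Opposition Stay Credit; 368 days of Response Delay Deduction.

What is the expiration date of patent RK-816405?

Base term: filing date + 18 years → 3 December 2004.
Regulatory Review Extension: +1586 days → 7 April 2009.
Opposition Stay Credit: +287 days → 19 January 2010.
Response Delay Deduction: −368 days → 16 January 2009.

January 16, 2009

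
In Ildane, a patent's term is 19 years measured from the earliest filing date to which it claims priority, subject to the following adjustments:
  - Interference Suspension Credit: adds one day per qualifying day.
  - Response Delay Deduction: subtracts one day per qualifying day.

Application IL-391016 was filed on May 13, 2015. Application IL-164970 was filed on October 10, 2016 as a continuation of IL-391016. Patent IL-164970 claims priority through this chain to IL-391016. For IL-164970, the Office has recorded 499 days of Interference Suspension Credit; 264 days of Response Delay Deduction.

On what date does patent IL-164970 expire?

Earliest priority filing: 13 May 2015.
Base term: 13 May 2015 + 19 years → 13 May 2034.
Interference Suspension Credit: +499 days → 24 September 2035.
Response Delay Deduction: −264 days → 3 January 2035.

January 3, 2035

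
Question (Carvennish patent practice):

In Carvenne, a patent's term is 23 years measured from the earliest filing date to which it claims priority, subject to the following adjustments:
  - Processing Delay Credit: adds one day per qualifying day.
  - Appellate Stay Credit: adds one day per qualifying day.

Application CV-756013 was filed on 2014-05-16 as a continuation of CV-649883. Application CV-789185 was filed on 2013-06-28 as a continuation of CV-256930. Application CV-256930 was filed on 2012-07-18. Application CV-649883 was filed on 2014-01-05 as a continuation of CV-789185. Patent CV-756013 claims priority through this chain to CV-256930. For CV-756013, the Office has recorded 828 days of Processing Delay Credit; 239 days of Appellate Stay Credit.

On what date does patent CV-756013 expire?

Earliest priority filing: 18 July 2012.
Base term: 18 July 2012 + 23 years → 18 July 2035.
Processing Delay Credit: +828 days → 23 October 2037.
Appellate Stay Credit: +239 days → 19 June 2038.

2038-06-19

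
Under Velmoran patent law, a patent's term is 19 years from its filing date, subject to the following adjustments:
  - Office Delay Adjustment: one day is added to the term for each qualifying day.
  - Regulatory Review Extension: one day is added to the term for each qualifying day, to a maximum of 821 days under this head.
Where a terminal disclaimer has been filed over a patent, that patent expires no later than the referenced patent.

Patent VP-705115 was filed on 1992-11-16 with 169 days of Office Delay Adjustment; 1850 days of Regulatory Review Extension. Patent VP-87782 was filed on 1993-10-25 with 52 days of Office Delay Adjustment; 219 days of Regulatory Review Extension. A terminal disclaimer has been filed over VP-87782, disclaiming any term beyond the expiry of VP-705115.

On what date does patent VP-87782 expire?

July 23, 2013

Natural term of VP-87782:
  Base: filing + 19 years → 25 October 2012.
  Office Delay Adjustment: +52 days → 16 December 2012.
  Regulatory Review Extension: 219 days (within the 821-day cap) → +219 days → 23 July 2013.
Expiry of referenced patent VP-705115:
  Base: filing + 19 years → 16 November 2011.
  Office Delay Adjustment: +169 days → 3 May 2012.
  Regulatory Review Extension: 1850 days claimed exceeds the 821-day cap, so +821 days → 2 August 2014.
Terminal disclaimer: VP-87782 expires on the earlier of 23 July 2013 and 2 August 2014.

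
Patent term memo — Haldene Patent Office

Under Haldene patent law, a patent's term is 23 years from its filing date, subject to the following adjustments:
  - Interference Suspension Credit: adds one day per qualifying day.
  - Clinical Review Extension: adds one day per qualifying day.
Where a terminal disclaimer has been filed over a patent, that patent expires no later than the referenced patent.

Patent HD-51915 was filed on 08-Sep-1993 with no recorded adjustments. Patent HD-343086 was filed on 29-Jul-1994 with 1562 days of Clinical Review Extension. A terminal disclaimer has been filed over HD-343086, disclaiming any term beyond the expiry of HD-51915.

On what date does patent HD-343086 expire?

Natural term of HD-343086:
  Base: filing + 23 years → 29 July 2017.
  Clinical Review Extension: +1562 days → 7 November 2021.
Expiry of referenced patent HD-51915:
  Base: filing + 23 years → 8 September 2016.
Terminal disclaimer: HD-343086 expires on the earlier of 7 November 2021 and 8 September 2016.

September 8, 2016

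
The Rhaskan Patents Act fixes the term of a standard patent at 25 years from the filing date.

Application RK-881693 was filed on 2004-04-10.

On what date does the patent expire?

Filing date + 25 years → 10 April 2029.

April 10, 2029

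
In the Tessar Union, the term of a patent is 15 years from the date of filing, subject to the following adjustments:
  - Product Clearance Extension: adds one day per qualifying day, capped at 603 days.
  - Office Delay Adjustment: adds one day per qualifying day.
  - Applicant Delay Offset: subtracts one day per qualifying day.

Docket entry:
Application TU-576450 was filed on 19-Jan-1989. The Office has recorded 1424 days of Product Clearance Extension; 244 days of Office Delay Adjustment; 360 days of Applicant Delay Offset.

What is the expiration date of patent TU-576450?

May 20, 2005

Base term: filing date + 15 years → 19 January 2004.
Product Clearance Extension: 1424 days claimed exceeds the 603-day cap, so +603 days → 13 September 2005.
Office Delay Adjustment: +244 days → 15 May 2006.
Applicant Delay Offset: −360 days → 20 May 2005.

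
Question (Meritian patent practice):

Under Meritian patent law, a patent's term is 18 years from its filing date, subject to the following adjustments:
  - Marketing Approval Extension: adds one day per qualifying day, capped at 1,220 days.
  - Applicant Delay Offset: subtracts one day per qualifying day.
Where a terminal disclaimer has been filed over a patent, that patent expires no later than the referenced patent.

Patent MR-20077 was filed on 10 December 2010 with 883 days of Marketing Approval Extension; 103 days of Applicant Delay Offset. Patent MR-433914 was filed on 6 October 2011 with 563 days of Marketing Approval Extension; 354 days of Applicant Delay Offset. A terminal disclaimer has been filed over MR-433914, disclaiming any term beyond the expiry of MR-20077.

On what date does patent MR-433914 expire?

2030-05-03

Natural term of MR-433914:
  Base: filing + 18 years → 6 October 2029.
  Marketing Approval Extension: 563 days (within the 1220-day cap) → +563 days → 22 April 2031.
  Applicant Delay Offset: −354 days → 3 May 2030.
Expiry of referenced patent MR-20077:
  Base: filing + 18 years → 10 December 2028.
  Marketing Approval Extension: 883 days (within the 1220-day cap) → +883 days → 12 May 2031.
  Applicant Delay Offset: −103 days → 29 January 2031.
Terminal disclaimer: MR-433914 expires on the earlier of 3 May 2030 and 29 January 2031.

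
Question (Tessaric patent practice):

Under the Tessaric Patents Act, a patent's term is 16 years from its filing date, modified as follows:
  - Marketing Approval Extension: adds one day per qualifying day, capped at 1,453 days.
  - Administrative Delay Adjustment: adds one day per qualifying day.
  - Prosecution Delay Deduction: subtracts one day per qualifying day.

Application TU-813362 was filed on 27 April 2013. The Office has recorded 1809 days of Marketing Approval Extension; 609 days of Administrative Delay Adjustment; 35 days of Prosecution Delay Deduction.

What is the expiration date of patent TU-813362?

Base term: filing date + 16 years → 27 April 2029.
Marketing Approval Extension: 1809 days claimed exceeds the 1453-day cap, so +1453 days → 19 April 2033.
Administrative Delay Adjustment: +609 days → 19 December 2034.
Prosecution Delay Deduction: −35 days → 14 November 2034.

November 14, 2034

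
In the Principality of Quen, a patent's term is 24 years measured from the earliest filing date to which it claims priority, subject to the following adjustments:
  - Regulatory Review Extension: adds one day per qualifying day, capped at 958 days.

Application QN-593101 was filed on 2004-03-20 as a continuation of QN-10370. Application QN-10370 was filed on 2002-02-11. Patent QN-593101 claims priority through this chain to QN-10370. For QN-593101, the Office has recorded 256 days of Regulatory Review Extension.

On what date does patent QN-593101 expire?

Earliest priority filing: 11 February 2002.
Base term: 11 February 2002 + 24 years → 11 February 2026.
Regulatory Review Extension: 256 days (within the 958-day cap) → +256 days → 25 October 2026.

October 25, 2026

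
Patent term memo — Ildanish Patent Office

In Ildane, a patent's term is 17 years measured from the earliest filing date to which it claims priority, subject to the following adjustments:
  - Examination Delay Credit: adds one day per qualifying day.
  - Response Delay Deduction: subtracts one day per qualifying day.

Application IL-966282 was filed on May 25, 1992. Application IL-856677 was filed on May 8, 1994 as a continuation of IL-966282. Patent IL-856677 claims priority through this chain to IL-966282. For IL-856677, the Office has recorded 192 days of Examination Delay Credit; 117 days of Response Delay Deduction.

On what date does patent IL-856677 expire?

2009-08-08

Earliest priority filing: 25 May 1992.
Base term: 25 May 1992 + 17 years → 25 May 2009.
Examination Delay Credit: +192 days → 3 December 2009.
Response Delay Deduction: −117 days → 8 August 2009.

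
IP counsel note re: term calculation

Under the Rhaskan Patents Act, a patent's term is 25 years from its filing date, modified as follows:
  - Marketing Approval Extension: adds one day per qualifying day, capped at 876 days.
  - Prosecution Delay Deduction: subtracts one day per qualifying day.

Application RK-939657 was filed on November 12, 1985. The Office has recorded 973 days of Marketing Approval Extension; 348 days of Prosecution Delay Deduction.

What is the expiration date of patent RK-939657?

2012-04-23

Base term: filing date + 25 years → 12 November 2010.
Marketing Approval Extension: 973 days claimed exceeds the 876-day cap, so +876 days → 6 April 2013.
Prosecution Delay Deduction: −348 days → 23 April 2012.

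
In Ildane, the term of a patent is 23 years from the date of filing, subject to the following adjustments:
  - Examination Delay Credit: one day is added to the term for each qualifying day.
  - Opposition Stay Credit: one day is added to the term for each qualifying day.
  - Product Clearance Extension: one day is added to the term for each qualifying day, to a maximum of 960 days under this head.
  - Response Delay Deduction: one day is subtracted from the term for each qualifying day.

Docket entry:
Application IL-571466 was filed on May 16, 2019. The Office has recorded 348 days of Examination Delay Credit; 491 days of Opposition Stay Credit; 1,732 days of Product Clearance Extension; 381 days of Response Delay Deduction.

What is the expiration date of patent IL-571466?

2046-04-03

Base term: filing date + 23 years → 16 May 2042.
Examination Delay Credit: +348 days → 29 April 2043.
Opposition Stay Credit: +491 days → 1 September 2044.
Product Clearance Extension: 1732 days claimed exceeds the 960-day cap, so +960 days → 19 April 2047.
Response Delay Deduction: −381 days → 3 April 2046.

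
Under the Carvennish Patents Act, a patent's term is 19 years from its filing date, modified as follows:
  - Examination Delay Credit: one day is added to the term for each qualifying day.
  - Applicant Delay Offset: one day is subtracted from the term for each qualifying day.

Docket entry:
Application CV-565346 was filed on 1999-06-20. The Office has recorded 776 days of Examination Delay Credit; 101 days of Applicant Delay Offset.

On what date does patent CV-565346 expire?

2020-04-25

Base term: filing date + 19 years → 20 June 2018.
Examination Delay Credit: +776 days → 4 August 2020.
Applicant Delay Offset: −101 days → 25 April 2020.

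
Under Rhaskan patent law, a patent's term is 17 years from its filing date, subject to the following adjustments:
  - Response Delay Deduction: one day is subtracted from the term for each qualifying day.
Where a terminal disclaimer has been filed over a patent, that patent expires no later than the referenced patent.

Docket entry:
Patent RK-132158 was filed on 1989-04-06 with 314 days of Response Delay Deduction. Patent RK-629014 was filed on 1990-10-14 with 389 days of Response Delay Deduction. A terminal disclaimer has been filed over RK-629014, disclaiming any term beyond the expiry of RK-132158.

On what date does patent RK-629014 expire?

2005-05-27

Natural term of RK-629014:
  Base: filing + 17 years → 14 October 2007.
  Response Delay Deduction: −389 days → 20 September 2006.
Expiry of referenced patent RK-132158:
  Base: filing + 17 years → 6 April 2006.
  Response Delay Deduction: −314 days → 27 May 2005.
Terminal disclaimer: RK-629014 expires on the earlier of 20 September 2006 and 27 May 2005.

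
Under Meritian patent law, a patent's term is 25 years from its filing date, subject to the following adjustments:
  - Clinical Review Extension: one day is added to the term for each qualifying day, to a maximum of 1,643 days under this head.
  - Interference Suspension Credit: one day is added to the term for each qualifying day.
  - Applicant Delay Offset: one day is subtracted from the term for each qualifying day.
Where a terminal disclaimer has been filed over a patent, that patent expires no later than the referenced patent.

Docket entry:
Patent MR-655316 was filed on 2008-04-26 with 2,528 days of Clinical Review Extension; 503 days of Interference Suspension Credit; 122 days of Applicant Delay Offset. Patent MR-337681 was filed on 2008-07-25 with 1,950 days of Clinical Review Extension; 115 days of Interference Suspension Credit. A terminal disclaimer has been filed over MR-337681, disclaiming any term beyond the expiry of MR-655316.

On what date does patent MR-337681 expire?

May 18, 2038

Natural term of MR-337681:
  Base: filing + 25 years → 25 July 2033.
  Clinical Review Extension: 1950 days claimed exceeds the 1643-day cap, so +1643 days → 23 January 2038.
  Interference Suspension Credit: +115 days → 18 May 2038.
Expiry of referenced patent MR-655316:
  Base: filing + 25 years → 26 April 2033.
  Clinical Review Extension: 2528 days claimed exceeds the 1643-day cap, so +1643 days → 25 October 2037.
  Interference Suspension Credit: +503 days → 12 March 2039.
  Applicant Delay Offset: −122 days → 10 November 2038.
Terminal disclaimer: MR-337681 expires on the earlier of 18 May 2038 and 10 November 2038.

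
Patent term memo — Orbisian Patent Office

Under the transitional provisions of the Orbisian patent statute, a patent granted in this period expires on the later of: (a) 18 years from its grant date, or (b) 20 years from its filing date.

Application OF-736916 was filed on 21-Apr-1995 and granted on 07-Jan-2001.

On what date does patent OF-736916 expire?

January 7, 2019

(a) grant + 18 years → 7 January 2019.
(b) filing + 20 years → 21 April 2015.
Later of the two: 7 January 2019.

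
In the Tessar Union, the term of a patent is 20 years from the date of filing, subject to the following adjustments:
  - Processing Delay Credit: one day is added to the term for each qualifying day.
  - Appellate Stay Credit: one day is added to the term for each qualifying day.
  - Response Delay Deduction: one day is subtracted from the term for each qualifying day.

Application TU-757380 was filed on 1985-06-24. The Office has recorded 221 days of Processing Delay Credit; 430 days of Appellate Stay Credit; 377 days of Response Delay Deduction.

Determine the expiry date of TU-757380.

March 25, 2006

Base term: filing date + 20 years → 24 June 2005.
Processing Delay Credit: +221 days → 31 January 2006.
Appellate Stay Credit: +430 days → 6 April 2007.
Response Delay Deduction: −377 days → 25 March 2006.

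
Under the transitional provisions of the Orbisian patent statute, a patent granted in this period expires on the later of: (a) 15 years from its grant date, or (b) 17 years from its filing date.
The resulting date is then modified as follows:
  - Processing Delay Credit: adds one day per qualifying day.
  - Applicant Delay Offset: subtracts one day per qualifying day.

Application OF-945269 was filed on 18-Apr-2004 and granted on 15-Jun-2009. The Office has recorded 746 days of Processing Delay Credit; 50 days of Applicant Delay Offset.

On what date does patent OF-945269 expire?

(a) grant + 15 years → 15 June 2024.
(b) filing + 17 years → 18 April 2021.
Later of the two: 15 June 2024.
Processing Delay Credit: +746 days → 1 July 2026.
Applicant Delay Offset: −50 days → 12 May 2026.

2026-05-12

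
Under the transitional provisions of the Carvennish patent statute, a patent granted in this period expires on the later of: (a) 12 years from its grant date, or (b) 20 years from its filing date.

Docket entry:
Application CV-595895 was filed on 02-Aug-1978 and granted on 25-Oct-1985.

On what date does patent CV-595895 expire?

1998-08-02

(a) grant + 12 years → 25 October 1997.
(b) filing + 20 years → 2 August 1998.
Later of the two: 2 August 1998.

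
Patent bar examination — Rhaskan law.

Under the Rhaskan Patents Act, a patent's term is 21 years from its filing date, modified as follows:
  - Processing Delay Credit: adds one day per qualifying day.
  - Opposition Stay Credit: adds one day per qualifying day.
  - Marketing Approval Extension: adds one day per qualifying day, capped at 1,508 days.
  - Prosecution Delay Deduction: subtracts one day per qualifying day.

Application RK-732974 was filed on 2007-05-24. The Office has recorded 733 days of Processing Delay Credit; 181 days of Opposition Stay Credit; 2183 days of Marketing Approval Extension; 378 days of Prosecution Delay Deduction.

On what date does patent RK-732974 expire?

2033-12-28

Base term: filing date + 21 years → 24 May 2028.
Processing Delay Credit: +733 days → 27 May 2030.
Opposition Stay Credit: +181 days → 24 November 2030.
Marketing Approval Extension: 2183 days claimed exceeds the 1508-day cap, so +1508 days → 10 January 2035.
Prosecution Delay Deduction: −378 days → 28 December 2033.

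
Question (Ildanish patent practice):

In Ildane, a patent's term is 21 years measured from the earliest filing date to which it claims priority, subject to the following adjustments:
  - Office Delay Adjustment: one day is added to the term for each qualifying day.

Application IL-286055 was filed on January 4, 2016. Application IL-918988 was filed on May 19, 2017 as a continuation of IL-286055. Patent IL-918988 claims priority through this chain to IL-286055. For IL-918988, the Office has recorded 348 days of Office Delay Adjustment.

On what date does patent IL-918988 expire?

Earliest priority filing: 4 January 2016.
Base term: 4 January 2016 + 21 years → 4 January 2037.
Office Delay Adjustment: +348 days → 18 December 2037.

2037-12-18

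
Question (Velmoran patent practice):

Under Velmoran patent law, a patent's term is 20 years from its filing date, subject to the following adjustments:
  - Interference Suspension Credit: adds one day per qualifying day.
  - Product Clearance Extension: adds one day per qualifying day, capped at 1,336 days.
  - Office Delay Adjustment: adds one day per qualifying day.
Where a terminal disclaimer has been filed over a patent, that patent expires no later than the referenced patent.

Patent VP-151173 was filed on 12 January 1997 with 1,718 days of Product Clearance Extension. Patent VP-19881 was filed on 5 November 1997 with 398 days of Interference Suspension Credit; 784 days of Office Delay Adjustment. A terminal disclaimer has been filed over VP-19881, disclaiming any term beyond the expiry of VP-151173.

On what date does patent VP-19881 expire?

2020-09-09

Natural term of VP-19881:
  Base: filing + 20 years → 5 November 2017.
  Interference Suspension Credit: +398 days → 8 December 2018.
  Office Delay Adjustment: +784 days → 30 January 2021.
Expiry of referenced patent VP-151173:
  Base: filing + 20 years → 12 January 2017.
  Product Clearance Extension: 1718 days claimed exceeds the 1336-day cap, so +1336 days → 9 September 2020.
Terminal disclaimer: VP-19881 expires on the earlier of 30 January 2021 and 9 September 2020.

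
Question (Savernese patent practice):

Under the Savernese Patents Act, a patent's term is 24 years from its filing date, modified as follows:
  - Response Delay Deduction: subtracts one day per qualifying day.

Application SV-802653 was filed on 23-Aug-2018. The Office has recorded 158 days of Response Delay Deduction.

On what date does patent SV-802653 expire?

2042-03-18

Base term: filing date + 24 years → 23 August 2042.
Response Delay Deduction: −158 days → 18 March 2042.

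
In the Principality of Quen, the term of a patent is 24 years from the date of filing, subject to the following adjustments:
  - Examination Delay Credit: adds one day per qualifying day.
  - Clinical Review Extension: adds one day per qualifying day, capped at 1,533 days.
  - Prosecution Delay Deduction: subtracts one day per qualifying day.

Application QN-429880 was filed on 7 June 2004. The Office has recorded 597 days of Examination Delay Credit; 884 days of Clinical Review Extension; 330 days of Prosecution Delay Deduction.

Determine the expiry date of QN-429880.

August 2, 2031

Base term: filing date + 24 years → 7 June 2028.
Examination Delay Credit: +597 days → 25 January 2030.
Clinical Review Extension: 884 days (within the 1533-day cap) → +884 days → 27 June 2032.
Prosecution Delay Deduction: −330 days → 2 August 2031.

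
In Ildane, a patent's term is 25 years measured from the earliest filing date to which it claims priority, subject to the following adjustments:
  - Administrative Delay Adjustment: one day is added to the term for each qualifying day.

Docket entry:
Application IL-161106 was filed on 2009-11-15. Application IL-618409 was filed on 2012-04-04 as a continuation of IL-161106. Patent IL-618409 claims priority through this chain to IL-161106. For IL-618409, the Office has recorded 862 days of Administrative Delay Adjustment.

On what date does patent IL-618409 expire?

Earliest priority filing: 15 November 2009.
Base term: 15 November 2009 + 25 years → 15 November 2034.
Administrative Delay Adjustment: +862 days → 26 March 2037.

2037-03-26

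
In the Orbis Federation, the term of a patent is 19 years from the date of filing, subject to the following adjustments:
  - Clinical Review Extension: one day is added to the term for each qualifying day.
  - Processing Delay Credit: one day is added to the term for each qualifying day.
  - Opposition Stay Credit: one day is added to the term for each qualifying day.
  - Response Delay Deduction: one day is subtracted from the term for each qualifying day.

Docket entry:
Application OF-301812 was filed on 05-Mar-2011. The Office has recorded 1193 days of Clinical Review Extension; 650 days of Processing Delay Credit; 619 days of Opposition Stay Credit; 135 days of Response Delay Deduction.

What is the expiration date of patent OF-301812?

July 18, 2036

Base term: filing date + 19 years → 5 March 2030.
Clinical Review Extension: +1193 days → 10 June 2033.
Processing Delay Credit: +650 days → 22 March 2035.
Opposition Stay Credit: +619 days → 30 November 2036.
Response Delay Deduction: −135 days → 18 July 2036.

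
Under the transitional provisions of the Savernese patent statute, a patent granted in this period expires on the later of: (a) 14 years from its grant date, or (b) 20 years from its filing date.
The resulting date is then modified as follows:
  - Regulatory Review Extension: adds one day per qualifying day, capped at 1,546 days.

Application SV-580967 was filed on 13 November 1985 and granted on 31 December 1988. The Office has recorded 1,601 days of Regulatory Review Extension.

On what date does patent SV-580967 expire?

February 6, 2010

(a) grant + 14 years → 31 December 2002.
(b) filing + 20 years → 13 November 2005.
Later of the two: 13 November 2005.
Regulatory Review Extension: 1601 days claimed exceeds the 1546-day cap, so +1546 days → 6 February 2010.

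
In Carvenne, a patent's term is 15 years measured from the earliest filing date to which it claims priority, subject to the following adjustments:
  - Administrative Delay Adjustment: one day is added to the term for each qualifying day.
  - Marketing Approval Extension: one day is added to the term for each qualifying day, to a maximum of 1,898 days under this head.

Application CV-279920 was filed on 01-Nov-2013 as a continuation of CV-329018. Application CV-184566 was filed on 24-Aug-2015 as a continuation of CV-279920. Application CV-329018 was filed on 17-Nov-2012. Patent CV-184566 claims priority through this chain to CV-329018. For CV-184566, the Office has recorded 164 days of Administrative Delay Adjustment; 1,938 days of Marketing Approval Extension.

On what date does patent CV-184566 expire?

July 10, 2033

Earliest priority filing: 17 November 2012.
Base term: 17 November 2012 + 15 years → 17 November 2027.
Administrative Delay Adjustment: +164 days → 29 April 2028.
Marketing Approval Extension: 1938 days claimed exceeds the 1898-day cap, so +1898 days → 10 July 2033.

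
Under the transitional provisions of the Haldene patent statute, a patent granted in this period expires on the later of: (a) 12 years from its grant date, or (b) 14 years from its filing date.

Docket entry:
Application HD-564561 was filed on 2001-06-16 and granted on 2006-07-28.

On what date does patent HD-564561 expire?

2018-07-28

(a) grant + 12 years → 28 July 2018.
(b) filing + 14 years → 16 June 2015.
Later of the two: 28 July 2018.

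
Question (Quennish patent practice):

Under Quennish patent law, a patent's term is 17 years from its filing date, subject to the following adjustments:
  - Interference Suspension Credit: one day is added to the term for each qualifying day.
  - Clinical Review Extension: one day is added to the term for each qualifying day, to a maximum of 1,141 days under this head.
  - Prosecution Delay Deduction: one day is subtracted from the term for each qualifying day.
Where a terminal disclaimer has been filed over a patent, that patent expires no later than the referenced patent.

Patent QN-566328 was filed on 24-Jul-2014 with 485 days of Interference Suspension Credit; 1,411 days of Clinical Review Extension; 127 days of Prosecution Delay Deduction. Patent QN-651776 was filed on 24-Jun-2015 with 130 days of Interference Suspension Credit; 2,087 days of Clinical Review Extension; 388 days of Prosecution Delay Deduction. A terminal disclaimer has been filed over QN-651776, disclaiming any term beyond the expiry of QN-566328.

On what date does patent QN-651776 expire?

Natural term of QN-651776:
  Base: filing + 17 years → 24 June 2032.
  Interference Suspension Credit: +130 days → 1 November 2032.
  Clinical Review Extension: 2087 days claimed exceeds the 1141-day cap, so +1141 days → 17 December 2035.
  Prosecution Delay Deduction: −388 days → 24 November 2034.
Expiry of referenced patent QN-566328:
  Base: filing + 17 years → 24 July 2031.
  Interference Suspension Credit: +485 days → 20 November 2032.
  Clinical Review Extension: 1411 days claimed exceeds the 1141-day cap, so +1141 days → 5 January 2036.
  Prosecution Delay Deduction: −127 days → 31 August 2035.
Terminal disclaimer: QN-651776 expires on the earlier of 24 November 2034 and 31 August 2035.

2034-11-24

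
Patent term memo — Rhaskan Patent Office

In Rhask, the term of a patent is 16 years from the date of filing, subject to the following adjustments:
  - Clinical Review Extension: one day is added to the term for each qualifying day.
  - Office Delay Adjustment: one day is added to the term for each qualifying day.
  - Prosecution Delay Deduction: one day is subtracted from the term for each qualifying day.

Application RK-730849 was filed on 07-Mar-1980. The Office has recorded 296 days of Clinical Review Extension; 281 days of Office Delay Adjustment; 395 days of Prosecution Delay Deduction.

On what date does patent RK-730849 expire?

Base term: filing date + 16 years → 7 March 1996.
Clinical Review Extension: +296 days → 28 December 1996.
Office Delay Adjustment: +281 days → 5 October 1997.
Prosecution Delay Deduction: −395 days → 5 September 1996.

1996-09-05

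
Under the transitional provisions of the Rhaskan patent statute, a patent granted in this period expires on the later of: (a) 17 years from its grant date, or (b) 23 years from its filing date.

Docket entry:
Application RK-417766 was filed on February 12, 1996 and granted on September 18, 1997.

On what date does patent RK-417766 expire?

(a) grant + 17 years → 18 September 2014.
(b) filing + 23 years → 12 February 2019.
Later of the two: 12 February 2019.

2019-02-12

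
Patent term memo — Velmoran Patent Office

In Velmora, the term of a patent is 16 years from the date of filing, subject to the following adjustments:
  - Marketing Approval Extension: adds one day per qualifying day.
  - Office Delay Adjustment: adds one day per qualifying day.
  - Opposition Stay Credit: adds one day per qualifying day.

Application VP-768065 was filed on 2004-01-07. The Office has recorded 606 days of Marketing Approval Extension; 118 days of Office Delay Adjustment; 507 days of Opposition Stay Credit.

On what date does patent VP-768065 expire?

Base term: filing date + 16 years → 7 January 2020.
Marketing Approval Extension: +606 days → 4 September 2021.
Office Delay Adjustment: +118 days → 31 December 2021.
Opposition Stay Credit: +507 days → 22 May 2023.

2023-05-22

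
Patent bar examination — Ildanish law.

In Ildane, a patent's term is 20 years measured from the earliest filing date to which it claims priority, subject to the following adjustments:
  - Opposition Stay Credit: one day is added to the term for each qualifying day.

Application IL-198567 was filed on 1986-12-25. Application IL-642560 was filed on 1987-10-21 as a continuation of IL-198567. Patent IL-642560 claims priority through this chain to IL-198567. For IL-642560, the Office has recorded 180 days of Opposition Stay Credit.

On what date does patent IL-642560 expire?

2007-06-23

Earliest priority filing: 25 December 1986.
Base term: 25 December 1986 + 20 years → 25 December 2006.
Opposition Stay Credit: +180 days → 23 June 2007.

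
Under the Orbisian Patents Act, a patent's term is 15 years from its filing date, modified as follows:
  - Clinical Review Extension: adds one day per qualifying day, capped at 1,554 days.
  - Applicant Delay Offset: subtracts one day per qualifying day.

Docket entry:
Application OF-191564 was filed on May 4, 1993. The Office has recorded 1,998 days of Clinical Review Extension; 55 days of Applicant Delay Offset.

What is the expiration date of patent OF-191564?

Base term: filing date + 15 years → 4 May 2008.
Clinical Review Extension: 1998 days claimed exceeds the 1554-day cap, so +1554 days → 5 August 2012.
Applicant Delay Offset: −55 days → 11 June 2012.

2012-06-11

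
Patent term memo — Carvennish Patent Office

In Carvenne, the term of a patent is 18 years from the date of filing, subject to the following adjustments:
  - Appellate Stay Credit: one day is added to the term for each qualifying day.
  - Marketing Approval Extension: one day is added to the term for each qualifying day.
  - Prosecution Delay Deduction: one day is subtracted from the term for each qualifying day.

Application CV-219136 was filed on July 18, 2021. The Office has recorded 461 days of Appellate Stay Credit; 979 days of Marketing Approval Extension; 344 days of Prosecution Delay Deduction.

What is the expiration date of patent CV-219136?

Base term: filing date + 18 years → 18 July 2039.
Appellate Stay Credit: +461 days → 21 October 2040.
Marketing Approval Extension: +979 days → 27 June 2043.
Prosecution Delay Deduction: −344 days → 18 July 2042.

2042-07-18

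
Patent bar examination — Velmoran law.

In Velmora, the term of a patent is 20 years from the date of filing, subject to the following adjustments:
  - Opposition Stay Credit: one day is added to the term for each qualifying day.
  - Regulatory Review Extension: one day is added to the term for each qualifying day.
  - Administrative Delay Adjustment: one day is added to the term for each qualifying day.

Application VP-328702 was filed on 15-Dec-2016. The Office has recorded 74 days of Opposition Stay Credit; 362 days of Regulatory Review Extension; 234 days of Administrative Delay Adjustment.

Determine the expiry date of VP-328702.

October 16, 2038

Base term: filing date + 20 years → 15 December 2036.
Opposition Stay Credit: +74 days → 27 February 2037.
Regulatory Review Extension: +362 days → 24 February 2038.
Administrative Delay Adjustment: +234 days → 16 October 2038.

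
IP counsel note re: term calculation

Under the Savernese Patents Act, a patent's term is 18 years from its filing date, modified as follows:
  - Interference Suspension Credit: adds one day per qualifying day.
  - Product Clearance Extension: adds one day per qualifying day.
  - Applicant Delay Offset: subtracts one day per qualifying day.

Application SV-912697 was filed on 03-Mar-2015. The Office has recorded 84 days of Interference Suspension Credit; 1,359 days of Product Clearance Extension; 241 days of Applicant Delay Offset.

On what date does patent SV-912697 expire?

2036-06-17

Base term: filing date + 18 years → 3 March 2033.
Interference Suspension Credit: +84 days → 26 May 2033.
Product Clearance Extension: +1359 days → 13 February 2037.
Applicant Delay Offset: −241 days → 17 June 2036.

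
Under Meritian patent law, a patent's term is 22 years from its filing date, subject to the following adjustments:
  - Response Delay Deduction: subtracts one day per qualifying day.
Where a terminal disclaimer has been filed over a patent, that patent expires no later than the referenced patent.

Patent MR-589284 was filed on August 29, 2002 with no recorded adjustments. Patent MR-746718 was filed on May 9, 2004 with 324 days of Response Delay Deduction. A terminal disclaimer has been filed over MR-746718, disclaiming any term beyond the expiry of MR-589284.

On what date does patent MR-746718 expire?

Natural term of MR-746718:
  Base: filing + 22 years → 9 May 2026.
  Response Delay Deduction: −324 days → 19 June 2025.
Expiry of referenced patent MR-589284:
  Base: filing + 22 years → 29 August 2024.
Terminal disclaimer: MR-746718 expires on the earlier of 19 June 2025 and 29 August 2024.

2024-08-29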